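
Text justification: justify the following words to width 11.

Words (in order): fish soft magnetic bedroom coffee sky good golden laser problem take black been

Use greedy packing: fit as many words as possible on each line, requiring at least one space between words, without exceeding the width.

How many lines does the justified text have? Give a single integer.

Answer: 9

Derivation:
Line 1: ['fish', 'soft'] (min_width=9, slack=2)
Line 2: ['magnetic'] (min_width=8, slack=3)
Line 3: ['bedroom'] (min_width=7, slack=4)
Line 4: ['coffee', 'sky'] (min_width=10, slack=1)
Line 5: ['good', 'golden'] (min_width=11, slack=0)
Line 6: ['laser'] (min_width=5, slack=6)
Line 7: ['problem'] (min_width=7, slack=4)
Line 8: ['take', 'black'] (min_width=10, slack=1)
Line 9: ['been'] (min_width=4, slack=7)
Total lines: 9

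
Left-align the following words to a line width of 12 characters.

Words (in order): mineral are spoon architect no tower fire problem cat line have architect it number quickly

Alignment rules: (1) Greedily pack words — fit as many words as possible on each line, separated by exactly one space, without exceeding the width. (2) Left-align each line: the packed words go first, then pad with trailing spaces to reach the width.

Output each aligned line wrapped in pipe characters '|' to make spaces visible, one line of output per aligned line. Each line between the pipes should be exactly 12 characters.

Answer: |mineral are |
|spoon       |
|architect no|
|tower fire  |
|problem cat |
|line have   |
|architect it|
|number      |
|quickly     |

Derivation:
Line 1: ['mineral', 'are'] (min_width=11, slack=1)
Line 2: ['spoon'] (min_width=5, slack=7)
Line 3: ['architect', 'no'] (min_width=12, slack=0)
Line 4: ['tower', 'fire'] (min_width=10, slack=2)
Line 5: ['problem', 'cat'] (min_width=11, slack=1)
Line 6: ['line', 'have'] (min_width=9, slack=3)
Line 7: ['architect', 'it'] (min_width=12, slack=0)
Line 8: ['number'] (min_width=6, slack=6)
Line 9: ['quickly'] (min_width=7, slack=5)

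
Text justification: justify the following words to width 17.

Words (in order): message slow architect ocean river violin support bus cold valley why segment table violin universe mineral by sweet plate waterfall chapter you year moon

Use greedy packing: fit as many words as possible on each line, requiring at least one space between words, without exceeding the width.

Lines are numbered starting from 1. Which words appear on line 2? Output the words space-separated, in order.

Answer: architect ocean

Derivation:
Line 1: ['message', 'slow'] (min_width=12, slack=5)
Line 2: ['architect', 'ocean'] (min_width=15, slack=2)
Line 3: ['river', 'violin'] (min_width=12, slack=5)
Line 4: ['support', 'bus', 'cold'] (min_width=16, slack=1)
Line 5: ['valley', 'why'] (min_width=10, slack=7)
Line 6: ['segment', 'table'] (min_width=13, slack=4)
Line 7: ['violin', 'universe'] (min_width=15, slack=2)
Line 8: ['mineral', 'by', 'sweet'] (min_width=16, slack=1)
Line 9: ['plate', 'waterfall'] (min_width=15, slack=2)
Line 10: ['chapter', 'you', 'year'] (min_width=16, slack=1)
Line 11: ['moon'] (min_width=4, slack=13)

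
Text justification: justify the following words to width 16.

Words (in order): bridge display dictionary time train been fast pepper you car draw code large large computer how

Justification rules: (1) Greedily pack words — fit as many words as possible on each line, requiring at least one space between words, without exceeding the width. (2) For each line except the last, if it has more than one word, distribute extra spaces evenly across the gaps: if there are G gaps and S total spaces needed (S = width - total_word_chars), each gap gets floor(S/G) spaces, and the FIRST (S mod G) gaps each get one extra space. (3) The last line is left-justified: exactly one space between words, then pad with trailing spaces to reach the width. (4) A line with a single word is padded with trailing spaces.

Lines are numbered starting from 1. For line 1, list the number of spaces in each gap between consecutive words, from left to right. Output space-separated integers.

Answer: 3

Derivation:
Line 1: ['bridge', 'display'] (min_width=14, slack=2)
Line 2: ['dictionary', 'time'] (min_width=15, slack=1)
Line 3: ['train', 'been', 'fast'] (min_width=15, slack=1)
Line 4: ['pepper', 'you', 'car'] (min_width=14, slack=2)
Line 5: ['draw', 'code', 'large'] (min_width=15, slack=1)
Line 6: ['large', 'computer'] (min_width=14, slack=2)
Line 7: ['how'] (min_width=3, slack=13)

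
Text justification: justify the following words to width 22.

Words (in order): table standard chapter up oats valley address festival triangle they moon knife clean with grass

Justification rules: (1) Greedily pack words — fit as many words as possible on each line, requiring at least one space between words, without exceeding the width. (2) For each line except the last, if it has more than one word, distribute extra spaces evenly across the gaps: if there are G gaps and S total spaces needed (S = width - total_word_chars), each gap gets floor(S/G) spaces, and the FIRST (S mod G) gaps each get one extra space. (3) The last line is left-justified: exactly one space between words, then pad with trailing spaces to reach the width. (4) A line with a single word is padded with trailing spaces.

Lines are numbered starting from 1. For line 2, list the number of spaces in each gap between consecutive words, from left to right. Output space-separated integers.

Answer: 1 1 1

Derivation:
Line 1: ['table', 'standard', 'chapter'] (min_width=22, slack=0)
Line 2: ['up', 'oats', 'valley', 'address'] (min_width=22, slack=0)
Line 3: ['festival', 'triangle', 'they'] (min_width=22, slack=0)
Line 4: ['moon', 'knife', 'clean', 'with'] (min_width=21, slack=1)
Line 5: ['grass'] (min_width=5, slack=17)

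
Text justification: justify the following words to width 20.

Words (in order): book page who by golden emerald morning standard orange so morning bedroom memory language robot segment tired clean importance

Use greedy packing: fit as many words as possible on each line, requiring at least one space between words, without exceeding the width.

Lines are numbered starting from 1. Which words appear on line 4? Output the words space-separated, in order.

Line 1: ['book', 'page', 'who', 'by'] (min_width=16, slack=4)
Line 2: ['golden', 'emerald'] (min_width=14, slack=6)
Line 3: ['morning', 'standard'] (min_width=16, slack=4)
Line 4: ['orange', 'so', 'morning'] (min_width=17, slack=3)
Line 5: ['bedroom', 'memory'] (min_width=14, slack=6)
Line 6: ['language', 'robot'] (min_width=14, slack=6)
Line 7: ['segment', 'tired', 'clean'] (min_width=19, slack=1)
Line 8: ['importance'] (min_width=10, slack=10)

Answer: orange so morning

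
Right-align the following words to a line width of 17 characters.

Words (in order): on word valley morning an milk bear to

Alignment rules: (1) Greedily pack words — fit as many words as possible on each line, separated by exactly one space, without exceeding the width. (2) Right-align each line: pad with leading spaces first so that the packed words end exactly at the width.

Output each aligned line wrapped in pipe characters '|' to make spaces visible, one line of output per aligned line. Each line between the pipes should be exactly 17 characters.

Answer: |   on word valley|
|  morning an milk|
|          bear to|

Derivation:
Line 1: ['on', 'word', 'valley'] (min_width=14, slack=3)
Line 2: ['morning', 'an', 'milk'] (min_width=15, slack=2)
Line 3: ['bear', 'to'] (min_width=7, slack=10)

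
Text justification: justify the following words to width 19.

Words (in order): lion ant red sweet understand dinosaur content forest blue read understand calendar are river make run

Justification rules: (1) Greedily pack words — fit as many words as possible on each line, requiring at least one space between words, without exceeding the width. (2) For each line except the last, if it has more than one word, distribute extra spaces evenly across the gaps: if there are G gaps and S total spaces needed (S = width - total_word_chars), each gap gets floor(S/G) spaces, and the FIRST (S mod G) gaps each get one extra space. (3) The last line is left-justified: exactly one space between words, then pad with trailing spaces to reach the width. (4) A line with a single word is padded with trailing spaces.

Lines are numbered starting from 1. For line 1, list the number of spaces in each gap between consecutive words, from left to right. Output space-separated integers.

Answer: 2 1 1

Derivation:
Line 1: ['lion', 'ant', 'red', 'sweet'] (min_width=18, slack=1)
Line 2: ['understand', 'dinosaur'] (min_width=19, slack=0)
Line 3: ['content', 'forest', 'blue'] (min_width=19, slack=0)
Line 4: ['read', 'understand'] (min_width=15, slack=4)
Line 5: ['calendar', 'are', 'river'] (min_width=18, slack=1)
Line 6: ['make', 'run'] (min_width=8, slack=11)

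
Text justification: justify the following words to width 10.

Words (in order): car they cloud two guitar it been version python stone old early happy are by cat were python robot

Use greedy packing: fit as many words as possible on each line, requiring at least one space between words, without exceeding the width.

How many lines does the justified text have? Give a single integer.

Answer: 13

Derivation:
Line 1: ['car', 'they'] (min_width=8, slack=2)
Line 2: ['cloud', 'two'] (min_width=9, slack=1)
Line 3: ['guitar', 'it'] (min_width=9, slack=1)
Line 4: ['been'] (min_width=4, slack=6)
Line 5: ['version'] (min_width=7, slack=3)
Line 6: ['python'] (min_width=6, slack=4)
Line 7: ['stone', 'old'] (min_width=9, slack=1)
Line 8: ['early'] (min_width=5, slack=5)
Line 9: ['happy', 'are'] (min_width=9, slack=1)
Line 10: ['by', 'cat'] (min_width=6, slack=4)
Line 11: ['were'] (min_width=4, slack=6)
Line 12: ['python'] (min_width=6, slack=4)
Line 13: ['robot'] (min_width=5, slack=5)
Total lines: 13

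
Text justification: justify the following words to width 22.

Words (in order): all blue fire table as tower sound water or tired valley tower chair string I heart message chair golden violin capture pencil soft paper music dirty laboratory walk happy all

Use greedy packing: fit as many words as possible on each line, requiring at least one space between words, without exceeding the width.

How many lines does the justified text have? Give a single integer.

Answer: 9

Derivation:
Line 1: ['all', 'blue', 'fire', 'table', 'as'] (min_width=22, slack=0)
Line 2: ['tower', 'sound', 'water', 'or'] (min_width=20, slack=2)
Line 3: ['tired', 'valley', 'tower'] (min_width=18, slack=4)
Line 4: ['chair', 'string', 'I', 'heart'] (min_width=20, slack=2)
Line 5: ['message', 'chair', 'golden'] (min_width=20, slack=2)
Line 6: ['violin', 'capture', 'pencil'] (min_width=21, slack=1)
Line 7: ['soft', 'paper', 'music', 'dirty'] (min_width=22, slack=0)
Line 8: ['laboratory', 'walk', 'happy'] (min_width=21, slack=1)
Line 9: ['all'] (min_width=3, slack=19)
Total lines: 9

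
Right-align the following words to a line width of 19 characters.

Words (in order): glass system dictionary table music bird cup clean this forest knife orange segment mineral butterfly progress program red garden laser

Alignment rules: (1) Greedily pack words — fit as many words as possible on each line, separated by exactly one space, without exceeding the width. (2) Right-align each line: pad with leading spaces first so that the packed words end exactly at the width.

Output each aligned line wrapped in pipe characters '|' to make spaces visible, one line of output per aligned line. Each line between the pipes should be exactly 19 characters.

Line 1: ['glass', 'system'] (min_width=12, slack=7)
Line 2: ['dictionary', 'table'] (min_width=16, slack=3)
Line 3: ['music', 'bird', 'cup'] (min_width=14, slack=5)
Line 4: ['clean', 'this', 'forest'] (min_width=17, slack=2)
Line 5: ['knife', 'orange'] (min_width=12, slack=7)
Line 6: ['segment', 'mineral'] (min_width=15, slack=4)
Line 7: ['butterfly', 'progress'] (min_width=18, slack=1)
Line 8: ['program', 'red', 'garden'] (min_width=18, slack=1)
Line 9: ['laser'] (min_width=5, slack=14)

Answer: |       glass system|
|   dictionary table|
|     music bird cup|
|  clean this forest|
|       knife orange|
|    segment mineral|
| butterfly progress|
| program red garden|
|              laser|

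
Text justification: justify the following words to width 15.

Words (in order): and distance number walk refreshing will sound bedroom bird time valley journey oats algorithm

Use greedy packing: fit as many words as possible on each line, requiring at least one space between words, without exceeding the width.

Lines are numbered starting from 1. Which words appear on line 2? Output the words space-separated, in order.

Line 1: ['and', 'distance'] (min_width=12, slack=3)
Line 2: ['number', 'walk'] (min_width=11, slack=4)
Line 3: ['refreshing', 'will'] (min_width=15, slack=0)
Line 4: ['sound', 'bedroom'] (min_width=13, slack=2)
Line 5: ['bird', 'time'] (min_width=9, slack=6)
Line 6: ['valley', 'journey'] (min_width=14, slack=1)
Line 7: ['oats', 'algorithm'] (min_width=14, slack=1)

Answer: number walk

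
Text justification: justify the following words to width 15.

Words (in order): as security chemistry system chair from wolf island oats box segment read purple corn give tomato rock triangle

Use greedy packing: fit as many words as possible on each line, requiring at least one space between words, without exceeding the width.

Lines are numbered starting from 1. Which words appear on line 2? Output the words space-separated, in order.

Line 1: ['as', 'security'] (min_width=11, slack=4)
Line 2: ['chemistry'] (min_width=9, slack=6)
Line 3: ['system', 'chair'] (min_width=12, slack=3)
Line 4: ['from', 'wolf'] (min_width=9, slack=6)
Line 5: ['island', 'oats', 'box'] (min_width=15, slack=0)
Line 6: ['segment', 'read'] (min_width=12, slack=3)
Line 7: ['purple', 'corn'] (min_width=11, slack=4)
Line 8: ['give', 'tomato'] (min_width=11, slack=4)
Line 9: ['rock', 'triangle'] (min_width=13, slack=2)

Answer: chemistry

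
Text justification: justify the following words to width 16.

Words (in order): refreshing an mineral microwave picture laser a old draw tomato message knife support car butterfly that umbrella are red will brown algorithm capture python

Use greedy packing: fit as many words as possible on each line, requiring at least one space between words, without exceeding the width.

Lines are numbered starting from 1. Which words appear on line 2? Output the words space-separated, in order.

Answer: mineral

Derivation:
Line 1: ['refreshing', 'an'] (min_width=13, slack=3)
Line 2: ['mineral'] (min_width=7, slack=9)
Line 3: ['microwave'] (min_width=9, slack=7)
Line 4: ['picture', 'laser', 'a'] (min_width=15, slack=1)
Line 5: ['old', 'draw', 'tomato'] (min_width=15, slack=1)
Line 6: ['message', 'knife'] (min_width=13, slack=3)
Line 7: ['support', 'car'] (min_width=11, slack=5)
Line 8: ['butterfly', 'that'] (min_width=14, slack=2)
Line 9: ['umbrella', 'are', 'red'] (min_width=16, slack=0)
Line 10: ['will', 'brown'] (min_width=10, slack=6)
Line 11: ['algorithm'] (min_width=9, slack=7)
Line 12: ['capture', 'python'] (min_width=14, slack=2)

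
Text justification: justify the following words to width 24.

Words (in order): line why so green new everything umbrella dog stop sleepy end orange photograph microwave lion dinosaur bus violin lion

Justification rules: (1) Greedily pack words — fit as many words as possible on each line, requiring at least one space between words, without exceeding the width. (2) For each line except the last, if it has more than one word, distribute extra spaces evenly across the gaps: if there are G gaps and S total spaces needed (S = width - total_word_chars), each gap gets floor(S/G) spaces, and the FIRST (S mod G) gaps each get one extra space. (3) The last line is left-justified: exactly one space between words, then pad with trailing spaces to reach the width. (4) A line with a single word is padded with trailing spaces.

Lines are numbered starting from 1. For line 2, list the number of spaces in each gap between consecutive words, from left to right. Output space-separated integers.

Answer: 2 1

Derivation:
Line 1: ['line', 'why', 'so', 'green', 'new'] (min_width=21, slack=3)
Line 2: ['everything', 'umbrella', 'dog'] (min_width=23, slack=1)
Line 3: ['stop', 'sleepy', 'end', 'orange'] (min_width=22, slack=2)
Line 4: ['photograph', 'microwave'] (min_width=20, slack=4)
Line 5: ['lion', 'dinosaur', 'bus', 'violin'] (min_width=24, slack=0)
Line 6: ['lion'] (min_width=4, slack=20)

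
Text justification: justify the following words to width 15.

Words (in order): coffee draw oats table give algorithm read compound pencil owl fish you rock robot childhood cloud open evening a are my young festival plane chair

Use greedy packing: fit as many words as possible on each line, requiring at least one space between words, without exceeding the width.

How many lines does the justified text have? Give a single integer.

Line 1: ['coffee', 'draw'] (min_width=11, slack=4)
Line 2: ['oats', 'table', 'give'] (min_width=15, slack=0)
Line 3: ['algorithm', 'read'] (min_width=14, slack=1)
Line 4: ['compound', 'pencil'] (min_width=15, slack=0)
Line 5: ['owl', 'fish', 'you'] (min_width=12, slack=3)
Line 6: ['rock', 'robot'] (min_width=10, slack=5)
Line 7: ['childhood', 'cloud'] (min_width=15, slack=0)
Line 8: ['open', 'evening', 'a'] (min_width=14, slack=1)
Line 9: ['are', 'my', 'young'] (min_width=12, slack=3)
Line 10: ['festival', 'plane'] (min_width=14, slack=1)
Line 11: ['chair'] (min_width=5, slack=10)
Total lines: 11

Answer: 11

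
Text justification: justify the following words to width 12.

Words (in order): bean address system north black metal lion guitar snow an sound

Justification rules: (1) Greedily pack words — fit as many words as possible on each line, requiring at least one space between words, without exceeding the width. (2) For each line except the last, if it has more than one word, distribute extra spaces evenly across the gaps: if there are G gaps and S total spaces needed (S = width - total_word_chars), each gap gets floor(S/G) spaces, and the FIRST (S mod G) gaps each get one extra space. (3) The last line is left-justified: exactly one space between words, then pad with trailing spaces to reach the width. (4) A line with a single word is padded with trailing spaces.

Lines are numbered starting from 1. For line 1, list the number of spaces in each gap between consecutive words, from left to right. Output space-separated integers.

Answer: 1

Derivation:
Line 1: ['bean', 'address'] (min_width=12, slack=0)
Line 2: ['system', 'north'] (min_width=12, slack=0)
Line 3: ['black', 'metal'] (min_width=11, slack=1)
Line 4: ['lion', 'guitar'] (min_width=11, slack=1)
Line 5: ['snow', 'an'] (min_width=7, slack=5)
Line 6: ['sound'] (min_width=5, slack=7)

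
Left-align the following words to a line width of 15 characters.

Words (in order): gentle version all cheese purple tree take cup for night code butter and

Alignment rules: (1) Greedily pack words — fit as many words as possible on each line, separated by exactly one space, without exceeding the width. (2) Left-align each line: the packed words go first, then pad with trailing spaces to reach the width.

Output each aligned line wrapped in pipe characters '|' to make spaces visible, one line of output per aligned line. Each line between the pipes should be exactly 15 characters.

Line 1: ['gentle', 'version'] (min_width=14, slack=1)
Line 2: ['all', 'cheese'] (min_width=10, slack=5)
Line 3: ['purple', 'tree'] (min_width=11, slack=4)
Line 4: ['take', 'cup', 'for'] (min_width=12, slack=3)
Line 5: ['night', 'code'] (min_width=10, slack=5)
Line 6: ['butter', 'and'] (min_width=10, slack=5)

Answer: |gentle version |
|all cheese     |
|purple tree    |
|take cup for   |
|night code     |
|butter and     |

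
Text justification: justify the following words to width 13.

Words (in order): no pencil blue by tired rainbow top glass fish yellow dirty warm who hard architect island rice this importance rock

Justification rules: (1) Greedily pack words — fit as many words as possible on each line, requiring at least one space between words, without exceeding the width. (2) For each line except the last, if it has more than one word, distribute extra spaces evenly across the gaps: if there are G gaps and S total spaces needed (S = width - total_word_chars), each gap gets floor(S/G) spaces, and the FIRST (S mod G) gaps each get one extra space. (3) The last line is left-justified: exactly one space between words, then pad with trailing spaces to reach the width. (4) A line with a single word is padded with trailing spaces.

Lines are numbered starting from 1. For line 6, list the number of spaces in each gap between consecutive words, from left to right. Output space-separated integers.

Line 1: ['no', 'pencil'] (min_width=9, slack=4)
Line 2: ['blue', 'by', 'tired'] (min_width=13, slack=0)
Line 3: ['rainbow', 'top'] (min_width=11, slack=2)
Line 4: ['glass', 'fish'] (min_width=10, slack=3)
Line 5: ['yellow', 'dirty'] (min_width=12, slack=1)
Line 6: ['warm', 'who', 'hard'] (min_width=13, slack=0)
Line 7: ['architect'] (min_width=9, slack=4)
Line 8: ['island', 'rice'] (min_width=11, slack=2)
Line 9: ['this'] (min_width=4, slack=9)
Line 10: ['importance'] (min_width=10, slack=3)
Line 11: ['rock'] (min_width=4, slack=9)

Answer: 1 1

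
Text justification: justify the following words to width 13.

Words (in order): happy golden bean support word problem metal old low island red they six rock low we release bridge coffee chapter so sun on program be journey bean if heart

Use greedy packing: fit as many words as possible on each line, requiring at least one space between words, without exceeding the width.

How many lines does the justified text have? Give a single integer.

Answer: 14

Derivation:
Line 1: ['happy', 'golden'] (min_width=12, slack=1)
Line 2: ['bean', 'support'] (min_width=12, slack=1)
Line 3: ['word', 'problem'] (min_width=12, slack=1)
Line 4: ['metal', 'old', 'low'] (min_width=13, slack=0)
Line 5: ['island', 'red'] (min_width=10, slack=3)
Line 6: ['they', 'six', 'rock'] (min_width=13, slack=0)
Line 7: ['low', 'we'] (min_width=6, slack=7)
Line 8: ['release'] (min_width=7, slack=6)
Line 9: ['bridge', 'coffee'] (min_width=13, slack=0)
Line 10: ['chapter', 'so'] (min_width=10, slack=3)
Line 11: ['sun', 'on'] (min_width=6, slack=7)
Line 12: ['program', 'be'] (min_width=10, slack=3)
Line 13: ['journey', 'bean'] (min_width=12, slack=1)
Line 14: ['if', 'heart'] (min_width=8, slack=5)
Total lines: 14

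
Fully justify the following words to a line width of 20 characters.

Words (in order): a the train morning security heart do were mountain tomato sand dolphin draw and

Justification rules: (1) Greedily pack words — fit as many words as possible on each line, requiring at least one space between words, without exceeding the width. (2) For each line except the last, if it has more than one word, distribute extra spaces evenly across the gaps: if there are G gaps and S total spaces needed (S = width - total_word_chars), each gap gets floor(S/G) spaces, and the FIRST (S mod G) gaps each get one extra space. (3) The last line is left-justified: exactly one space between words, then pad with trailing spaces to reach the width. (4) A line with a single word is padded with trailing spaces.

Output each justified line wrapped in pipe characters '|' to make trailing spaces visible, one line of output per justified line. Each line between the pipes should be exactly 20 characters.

Answer: |a  the train morning|
|security   heart  do|
|were mountain tomato|
|sand   dolphin  draw|
|and                 |

Derivation:
Line 1: ['a', 'the', 'train', 'morning'] (min_width=19, slack=1)
Line 2: ['security', 'heart', 'do'] (min_width=17, slack=3)
Line 3: ['were', 'mountain', 'tomato'] (min_width=20, slack=0)
Line 4: ['sand', 'dolphin', 'draw'] (min_width=17, slack=3)
Line 5: ['and'] (min_width=3, slack=17)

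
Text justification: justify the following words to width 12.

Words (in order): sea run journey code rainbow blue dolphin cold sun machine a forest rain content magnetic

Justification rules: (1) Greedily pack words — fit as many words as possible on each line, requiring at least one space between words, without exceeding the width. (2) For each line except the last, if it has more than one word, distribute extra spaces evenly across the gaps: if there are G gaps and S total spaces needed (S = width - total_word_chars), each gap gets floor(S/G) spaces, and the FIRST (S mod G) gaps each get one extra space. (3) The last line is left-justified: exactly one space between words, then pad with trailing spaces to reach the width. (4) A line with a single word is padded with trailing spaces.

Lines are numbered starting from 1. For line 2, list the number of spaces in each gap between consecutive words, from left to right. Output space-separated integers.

Line 1: ['sea', 'run'] (min_width=7, slack=5)
Line 2: ['journey', 'code'] (min_width=12, slack=0)
Line 3: ['rainbow', 'blue'] (min_width=12, slack=0)
Line 4: ['dolphin', 'cold'] (min_width=12, slack=0)
Line 5: ['sun', 'machine'] (min_width=11, slack=1)
Line 6: ['a', 'forest'] (min_width=8, slack=4)
Line 7: ['rain', 'content'] (min_width=12, slack=0)
Line 8: ['magnetic'] (min_width=8, slack=4)

Answer: 1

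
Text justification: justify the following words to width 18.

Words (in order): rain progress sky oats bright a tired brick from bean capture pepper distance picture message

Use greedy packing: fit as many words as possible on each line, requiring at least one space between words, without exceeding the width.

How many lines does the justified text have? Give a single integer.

Answer: 6

Derivation:
Line 1: ['rain', 'progress', 'sky'] (min_width=17, slack=1)
Line 2: ['oats', 'bright', 'a'] (min_width=13, slack=5)
Line 3: ['tired', 'brick', 'from'] (min_width=16, slack=2)
Line 4: ['bean', 'capture'] (min_width=12, slack=6)
Line 5: ['pepper', 'distance'] (min_width=15, slack=3)
Line 6: ['picture', 'message'] (min_width=15, slack=3)
Total lines: 6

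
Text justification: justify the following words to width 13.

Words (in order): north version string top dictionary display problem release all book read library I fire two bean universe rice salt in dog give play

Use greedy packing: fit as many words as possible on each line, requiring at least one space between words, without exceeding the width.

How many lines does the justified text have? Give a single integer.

Line 1: ['north', 'version'] (min_width=13, slack=0)
Line 2: ['string', 'top'] (min_width=10, slack=3)
Line 3: ['dictionary'] (min_width=10, slack=3)
Line 4: ['display'] (min_width=7, slack=6)
Line 5: ['problem'] (min_width=7, slack=6)
Line 6: ['release', 'all'] (min_width=11, slack=2)
Line 7: ['book', 'read'] (min_width=9, slack=4)
Line 8: ['library', 'I'] (min_width=9, slack=4)
Line 9: ['fire', 'two', 'bean'] (min_width=13, slack=0)
Line 10: ['universe', 'rice'] (min_width=13, slack=0)
Line 11: ['salt', 'in', 'dog'] (min_width=11, slack=2)
Line 12: ['give', 'play'] (min_width=9, slack=4)
Total lines: 12

Answer: 12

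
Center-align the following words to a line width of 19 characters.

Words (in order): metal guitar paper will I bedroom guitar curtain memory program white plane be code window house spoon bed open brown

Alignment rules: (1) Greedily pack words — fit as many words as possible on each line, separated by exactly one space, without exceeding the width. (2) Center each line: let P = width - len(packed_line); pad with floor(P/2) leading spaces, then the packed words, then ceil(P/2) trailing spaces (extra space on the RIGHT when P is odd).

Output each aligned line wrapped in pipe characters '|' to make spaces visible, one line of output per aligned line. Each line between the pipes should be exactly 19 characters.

Answer: |metal guitar paper |
|  will I bedroom   |
|  guitar curtain   |
|  memory program   |
|white plane be code|
|window house spoon |
|  bed open brown   |

Derivation:
Line 1: ['metal', 'guitar', 'paper'] (min_width=18, slack=1)
Line 2: ['will', 'I', 'bedroom'] (min_width=14, slack=5)
Line 3: ['guitar', 'curtain'] (min_width=14, slack=5)
Line 4: ['memory', 'program'] (min_width=14, slack=5)
Line 5: ['white', 'plane', 'be', 'code'] (min_width=19, slack=0)
Line 6: ['window', 'house', 'spoon'] (min_width=18, slack=1)
Line 7: ['bed', 'open', 'brown'] (min_width=14, slack=5)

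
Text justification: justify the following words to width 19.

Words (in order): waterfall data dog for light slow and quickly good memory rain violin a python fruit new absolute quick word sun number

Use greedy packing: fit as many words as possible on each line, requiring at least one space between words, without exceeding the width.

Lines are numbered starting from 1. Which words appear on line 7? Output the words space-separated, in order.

Answer: sun number

Derivation:
Line 1: ['waterfall', 'data', 'dog'] (min_width=18, slack=1)
Line 2: ['for', 'light', 'slow', 'and'] (min_width=18, slack=1)
Line 3: ['quickly', 'good', 'memory'] (min_width=19, slack=0)
Line 4: ['rain', 'violin', 'a'] (min_width=13, slack=6)
Line 5: ['python', 'fruit', 'new'] (min_width=16, slack=3)
Line 6: ['absolute', 'quick', 'word'] (min_width=19, slack=0)
Line 7: ['sun', 'number'] (min_width=10, slack=9)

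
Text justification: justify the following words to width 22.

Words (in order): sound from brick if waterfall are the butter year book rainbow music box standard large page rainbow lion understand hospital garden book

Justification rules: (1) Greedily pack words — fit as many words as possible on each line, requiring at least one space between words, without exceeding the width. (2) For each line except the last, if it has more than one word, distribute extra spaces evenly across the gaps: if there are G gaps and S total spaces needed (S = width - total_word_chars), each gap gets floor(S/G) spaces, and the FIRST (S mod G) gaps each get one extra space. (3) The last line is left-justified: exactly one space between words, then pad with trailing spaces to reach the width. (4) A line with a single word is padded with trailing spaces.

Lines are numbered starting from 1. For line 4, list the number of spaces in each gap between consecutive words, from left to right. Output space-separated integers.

Answer: 4 3

Derivation:
Line 1: ['sound', 'from', 'brick', 'if'] (min_width=19, slack=3)
Line 2: ['waterfall', 'are', 'the'] (min_width=17, slack=5)
Line 3: ['butter', 'year', 'book'] (min_width=16, slack=6)
Line 4: ['rainbow', 'music', 'box'] (min_width=17, slack=5)
Line 5: ['standard', 'large', 'page'] (min_width=19, slack=3)
Line 6: ['rainbow', 'lion'] (min_width=12, slack=10)
Line 7: ['understand', 'hospital'] (min_width=19, slack=3)
Line 8: ['garden', 'book'] (min_width=11, slack=11)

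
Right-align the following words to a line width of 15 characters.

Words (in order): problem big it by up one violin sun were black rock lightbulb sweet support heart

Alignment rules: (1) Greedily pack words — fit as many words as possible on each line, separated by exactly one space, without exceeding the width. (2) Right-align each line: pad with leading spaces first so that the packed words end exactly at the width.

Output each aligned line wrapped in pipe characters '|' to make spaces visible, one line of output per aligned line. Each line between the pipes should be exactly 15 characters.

Answer: | problem big it|
|      by up one|
|violin sun were|
|     black rock|
|lightbulb sweet|
|  support heart|

Derivation:
Line 1: ['problem', 'big', 'it'] (min_width=14, slack=1)
Line 2: ['by', 'up', 'one'] (min_width=9, slack=6)
Line 3: ['violin', 'sun', 'were'] (min_width=15, slack=0)
Line 4: ['black', 'rock'] (min_width=10, slack=5)
Line 5: ['lightbulb', 'sweet'] (min_width=15, slack=0)
Line 6: ['support', 'heart'] (min_width=13, slack=2)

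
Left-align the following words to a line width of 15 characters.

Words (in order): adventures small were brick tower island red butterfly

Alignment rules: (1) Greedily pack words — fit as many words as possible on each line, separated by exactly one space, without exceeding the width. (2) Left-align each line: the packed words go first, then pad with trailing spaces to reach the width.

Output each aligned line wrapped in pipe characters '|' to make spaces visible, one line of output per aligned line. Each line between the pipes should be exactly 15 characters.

Line 1: ['adventures'] (min_width=10, slack=5)
Line 2: ['small', 'were'] (min_width=10, slack=5)
Line 3: ['brick', 'tower'] (min_width=11, slack=4)
Line 4: ['island', 'red'] (min_width=10, slack=5)
Line 5: ['butterfly'] (min_width=9, slack=6)

Answer: |adventures     |
|small were     |
|brick tower    |
|island red     |
|butterfly      |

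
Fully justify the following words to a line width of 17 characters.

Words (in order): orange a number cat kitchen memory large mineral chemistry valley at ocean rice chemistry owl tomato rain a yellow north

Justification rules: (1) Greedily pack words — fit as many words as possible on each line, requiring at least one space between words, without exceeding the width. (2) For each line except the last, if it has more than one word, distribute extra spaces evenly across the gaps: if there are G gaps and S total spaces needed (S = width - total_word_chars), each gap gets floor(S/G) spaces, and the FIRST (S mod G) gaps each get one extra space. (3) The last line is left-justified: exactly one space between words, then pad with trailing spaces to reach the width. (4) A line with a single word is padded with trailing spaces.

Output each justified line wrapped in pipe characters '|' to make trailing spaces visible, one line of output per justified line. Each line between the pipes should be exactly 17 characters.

Answer: |orange  a  number|
|cat       kitchen|
|memory      large|
|mineral chemistry|
|valley  at  ocean|
|rice    chemistry|
|owl tomato rain a|
|yellow north     |

Derivation:
Line 1: ['orange', 'a', 'number'] (min_width=15, slack=2)
Line 2: ['cat', 'kitchen'] (min_width=11, slack=6)
Line 3: ['memory', 'large'] (min_width=12, slack=5)
Line 4: ['mineral', 'chemistry'] (min_width=17, slack=0)
Line 5: ['valley', 'at', 'ocean'] (min_width=15, slack=2)
Line 6: ['rice', 'chemistry'] (min_width=14, slack=3)
Line 7: ['owl', 'tomato', 'rain', 'a'] (min_width=17, slack=0)
Line 8: ['yellow', 'north'] (min_width=12, slack=5)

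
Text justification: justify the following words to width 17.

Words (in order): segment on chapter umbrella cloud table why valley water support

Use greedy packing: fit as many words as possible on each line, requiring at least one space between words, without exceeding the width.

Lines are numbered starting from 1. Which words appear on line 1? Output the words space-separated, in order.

Line 1: ['segment', 'on'] (min_width=10, slack=7)
Line 2: ['chapter', 'umbrella'] (min_width=16, slack=1)
Line 3: ['cloud', 'table', 'why'] (min_width=15, slack=2)
Line 4: ['valley', 'water'] (min_width=12, slack=5)
Line 5: ['support'] (min_width=7, slack=10)

Answer: segment on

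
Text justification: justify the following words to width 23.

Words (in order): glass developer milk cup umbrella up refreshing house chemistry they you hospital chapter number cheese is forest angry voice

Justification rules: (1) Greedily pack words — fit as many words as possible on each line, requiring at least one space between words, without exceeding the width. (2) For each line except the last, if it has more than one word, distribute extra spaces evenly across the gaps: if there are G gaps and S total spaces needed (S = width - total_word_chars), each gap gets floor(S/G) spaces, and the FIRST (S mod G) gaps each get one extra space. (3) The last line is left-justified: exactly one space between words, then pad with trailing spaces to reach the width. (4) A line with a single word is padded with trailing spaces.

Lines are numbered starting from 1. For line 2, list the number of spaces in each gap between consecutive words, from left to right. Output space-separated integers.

Line 1: ['glass', 'developer', 'milk'] (min_width=20, slack=3)
Line 2: ['cup', 'umbrella', 'up'] (min_width=15, slack=8)
Line 3: ['refreshing', 'house'] (min_width=16, slack=7)
Line 4: ['chemistry', 'they', 'you'] (min_width=18, slack=5)
Line 5: ['hospital', 'chapter', 'number'] (min_width=23, slack=0)
Line 6: ['cheese', 'is', 'forest', 'angry'] (min_width=22, slack=1)
Line 7: ['voice'] (min_width=5, slack=18)

Answer: 5 5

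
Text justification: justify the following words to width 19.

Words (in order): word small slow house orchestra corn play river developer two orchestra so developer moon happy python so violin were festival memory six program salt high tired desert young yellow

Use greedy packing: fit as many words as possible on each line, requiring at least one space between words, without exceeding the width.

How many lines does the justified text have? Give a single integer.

Line 1: ['word', 'small', 'slow'] (min_width=15, slack=4)
Line 2: ['house', 'orchestra'] (min_width=15, slack=4)
Line 3: ['corn', 'play', 'river'] (min_width=15, slack=4)
Line 4: ['developer', 'two'] (min_width=13, slack=6)
Line 5: ['orchestra', 'so'] (min_width=12, slack=7)
Line 6: ['developer', 'moon'] (min_width=14, slack=5)
Line 7: ['happy', 'python', 'so'] (min_width=15, slack=4)
Line 8: ['violin', 'were'] (min_width=11, slack=8)
Line 9: ['festival', 'memory', 'six'] (min_width=19, slack=0)
Line 10: ['program', 'salt', 'high'] (min_width=17, slack=2)
Line 11: ['tired', 'desert', 'young'] (min_width=18, slack=1)
Line 12: ['yellow'] (min_width=6, slack=13)
Total lines: 12

Answer: 12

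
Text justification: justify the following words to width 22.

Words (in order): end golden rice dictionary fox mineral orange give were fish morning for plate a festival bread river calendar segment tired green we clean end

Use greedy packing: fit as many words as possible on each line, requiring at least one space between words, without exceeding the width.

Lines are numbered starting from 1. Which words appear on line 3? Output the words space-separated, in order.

Answer: orange give were fish

Derivation:
Line 1: ['end', 'golden', 'rice'] (min_width=15, slack=7)
Line 2: ['dictionary', 'fox', 'mineral'] (min_width=22, slack=0)
Line 3: ['orange', 'give', 'were', 'fish'] (min_width=21, slack=1)
Line 4: ['morning', 'for', 'plate', 'a'] (min_width=19, slack=3)
Line 5: ['festival', 'bread', 'river'] (min_width=20, slack=2)
Line 6: ['calendar', 'segment', 'tired'] (min_width=22, slack=0)
Line 7: ['green', 'we', 'clean', 'end'] (min_width=18, slack=4)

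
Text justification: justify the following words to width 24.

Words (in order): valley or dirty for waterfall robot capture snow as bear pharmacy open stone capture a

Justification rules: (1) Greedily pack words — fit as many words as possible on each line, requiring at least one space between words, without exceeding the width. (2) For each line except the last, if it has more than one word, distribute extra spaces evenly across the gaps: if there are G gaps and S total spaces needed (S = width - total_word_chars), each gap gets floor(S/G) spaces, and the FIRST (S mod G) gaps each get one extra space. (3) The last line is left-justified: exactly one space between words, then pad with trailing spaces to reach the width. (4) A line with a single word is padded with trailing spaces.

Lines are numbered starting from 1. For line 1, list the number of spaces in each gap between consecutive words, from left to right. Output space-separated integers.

Line 1: ['valley', 'or', 'dirty', 'for'] (min_width=19, slack=5)
Line 2: ['waterfall', 'robot', 'capture'] (min_width=23, slack=1)
Line 3: ['snow', 'as', 'bear', 'pharmacy'] (min_width=21, slack=3)
Line 4: ['open', 'stone', 'capture', 'a'] (min_width=20, slack=4)

Answer: 3 3 2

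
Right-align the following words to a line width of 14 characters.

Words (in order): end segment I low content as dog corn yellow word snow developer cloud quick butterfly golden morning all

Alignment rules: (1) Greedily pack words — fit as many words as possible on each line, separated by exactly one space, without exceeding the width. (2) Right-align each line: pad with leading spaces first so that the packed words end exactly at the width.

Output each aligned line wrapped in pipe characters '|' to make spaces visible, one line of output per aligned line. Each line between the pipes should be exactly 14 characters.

Line 1: ['end', 'segment', 'I'] (min_width=13, slack=1)
Line 2: ['low', 'content', 'as'] (min_width=14, slack=0)
Line 3: ['dog', 'corn'] (min_width=8, slack=6)
Line 4: ['yellow', 'word'] (min_width=11, slack=3)
Line 5: ['snow', 'developer'] (min_width=14, slack=0)
Line 6: ['cloud', 'quick'] (min_width=11, slack=3)
Line 7: ['butterfly'] (min_width=9, slack=5)
Line 8: ['golden', 'morning'] (min_width=14, slack=0)
Line 9: ['all'] (min_width=3, slack=11)

Answer: | end segment I|
|low content as|
|      dog corn|
|   yellow word|
|snow developer|
|   cloud quick|
|     butterfly|
|golden morning|
|           all|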